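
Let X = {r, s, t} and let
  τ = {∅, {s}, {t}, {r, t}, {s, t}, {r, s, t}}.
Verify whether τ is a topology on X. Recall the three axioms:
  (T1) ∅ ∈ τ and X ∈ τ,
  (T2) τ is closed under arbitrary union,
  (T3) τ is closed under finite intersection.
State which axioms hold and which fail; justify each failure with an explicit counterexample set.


τ IS a topology on X.

Axiom (T1): ∅ ∈ τ? Yes; X ∈ τ? Yes.
Axiom (T2/T3): check pairwise unions and intersections of members of τ.
All pairwise intersections and unions checked — each lies in τ. Therefore τ satisfies (T1), (T2), (T3): it IS a topology on X.


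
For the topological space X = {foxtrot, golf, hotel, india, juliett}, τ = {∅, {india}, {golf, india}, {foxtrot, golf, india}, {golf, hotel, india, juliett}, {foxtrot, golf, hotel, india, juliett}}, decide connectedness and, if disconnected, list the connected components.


(X, τ) is connected.

Find clopen sets (U ∈ τ with X ∖ U ∈ τ):
  U = ∅, X ∖ U = {foxtrot, golf, hotel, india, juliett} — both open, so U is clopen.
  U = {foxtrot, golf, hotel, india, juliett}, X ∖ U = ∅ — both open, so U is clopen.
Only trivial clopens (∅ and X) exist, so (X, τ) is connected.
Compute connected components by grouping points that agree on all clopens:
  component: {foxtrot, golf, hotel, india, juliett}


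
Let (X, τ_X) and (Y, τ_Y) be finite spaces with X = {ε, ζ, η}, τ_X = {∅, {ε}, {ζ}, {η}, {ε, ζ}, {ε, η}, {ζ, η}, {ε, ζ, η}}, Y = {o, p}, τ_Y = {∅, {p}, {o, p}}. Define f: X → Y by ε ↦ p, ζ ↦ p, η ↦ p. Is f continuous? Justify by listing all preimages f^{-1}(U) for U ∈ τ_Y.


f IS continuous.

Compute f^{-1}(U) for each U ∈ τ_Y:
  U = ∅: f^{-1}(U) = ∅ ∈ τ_X ✓.
  U = {p}: f^{-1}(U) = {ε, ζ, η} ∈ τ_X ✓.
  U = {o, p}: f^{-1}(U) = {ε, ζ, η} ∈ τ_X ✓.
Every preimage lies in τ_X, so f IS continuous.


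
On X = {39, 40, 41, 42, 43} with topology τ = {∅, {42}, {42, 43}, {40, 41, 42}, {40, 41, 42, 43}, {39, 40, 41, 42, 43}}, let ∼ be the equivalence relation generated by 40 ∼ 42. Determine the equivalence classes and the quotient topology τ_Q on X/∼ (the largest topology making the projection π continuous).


X/∼ = {[39], [40=42], [41], [43]}; |τ_Q| = 4.

Equivalence classes: [39], [40=42], [41], [43].
Quotient map π: X → X/∼ sends 39 ↦ [39], 40 ↦ [40=42], 41 ↦ [41], 42 ↦ [40=42], 43 ↦ [43].
For each subset V ⊆ X/∼, compute π^{-1}(V) ⊆ X and check whether π^{-1}(V) ∈ τ. V is open in τ_Q iff π^{-1}(V) ∈ τ.
  V = {}: π^{-1}(V) = ∅ ∈ τ ✓.
  V = {[39]}: π^{-1}(V) = {39} ∉ τ ✗.
  V = {[40=42]}: π^{-1}(V) = {40, 42} ∉ τ ✗.
  V = {[39], [40=42]}: π^{-1}(V) = {39, 40, 42} ∉ τ ✗.
  V = {[41]}: π^{-1}(V) = {41} ∉ τ ✗.
  V = {[39], [41]}: π^{-1}(V) = {39, 41} ∉ τ ✗.
  V = {[40=42], [41]}: π^{-1}(V) = {40, 41, 42} ∈ τ ✓.
  V = {[39], [40=42], [41]}: π^{-1}(V) = {39, 40, 41, 42} ∉ τ ✗.
  V = {[43]}: π^{-1}(V) = {43} ∉ τ ✗.
  V = {[39], [43]}: π^{-1}(V) = {39, 43} ∉ τ ✗.
  V = {[40=42], [43]}: π^{-1}(V) = {40, 42, 43} ∉ τ ✗.
  V = {[39], [40=42], [43]}: π^{-1}(V) = {39, 40, 42, 43} ∉ τ ✗.
  V = {[41], [43]}: π^{-1}(V) = {41, 43} ∉ τ ✗.
  V = {[39], [41], [43]}: π^{-1}(V) = {39, 41, 43} ∉ τ ✗.
  V = {[40=42], [41], [43]}: π^{-1}(V) = {40, 41, 42, 43} ∈ τ ✓.
  V = {[39], [40=42], [41], [43]}: π^{-1}(V) = {39, 40, 41, 42, 43} ∈ τ ✓.
Open sets in the quotient: τ_Q = {{}, {[40=42], [41]}, {[40=42], [41], [43]}, {[39], [40=42], [41], [43]}} (4 elements).


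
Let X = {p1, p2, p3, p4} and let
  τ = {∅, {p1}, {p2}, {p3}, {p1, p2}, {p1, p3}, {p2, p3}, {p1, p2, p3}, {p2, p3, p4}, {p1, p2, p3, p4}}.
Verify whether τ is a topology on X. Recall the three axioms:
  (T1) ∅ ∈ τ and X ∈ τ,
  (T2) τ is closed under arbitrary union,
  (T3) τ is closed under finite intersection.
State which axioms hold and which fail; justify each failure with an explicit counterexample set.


τ IS a topology on X.

Axiom (T1): ∅ ∈ τ? Yes; X ∈ τ? Yes.
Axiom (T2/T3): check pairwise unions and intersections of members of τ.
All pairwise intersections and unions checked — each lies in τ. Therefore τ satisfies (T1), (T2), (T3): it IS a topology on X.


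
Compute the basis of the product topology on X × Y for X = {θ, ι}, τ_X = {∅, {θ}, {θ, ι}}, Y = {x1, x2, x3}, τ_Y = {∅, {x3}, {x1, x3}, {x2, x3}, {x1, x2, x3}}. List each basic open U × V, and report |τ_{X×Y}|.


Basis B = {∅ × ∅, {θ} × {x3}, {θ} × {x1, x3}, {θ} × {x2, x3}, {θ, ι} × {x3}, {θ} × {x1, x2, x3}, {θ, ι} × {x1, x3}, {θ, ι} × {x2, x3}, {θ, ι} × {x1, x2, x3}}; |τ_{X×Y}| = 14.

Enumerate products U × V with U ∈ τ_X, V ∈ τ_Y (deduplicated):
  ∅ × ∅ = {} (∅)
  {θ} × {x3} = {(θ,x3)}
  {θ} × {x1, x3} = {(θ,x1), (θ,x3)}
  {θ} × {x2, x3} = {(θ,x2), (θ,x3)}
  {θ, ι} × {x3} = {(θ,x3), (ι,x3)}
  {θ} × {x1, x2, x3} = {(θ,x1), (θ,x2), (θ,x3)}
  {θ, ι} × {x1, x3} = {(θ,x1), (θ,x3), (ι,x1), (ι,x3)}
  {θ, ι} × {x2, x3} = {(θ,x2), (θ,x3), (ι,x2), (ι,x3)}
  {θ, ι} × {x1, x2, x3} = {(θ,x1), (θ,x2), (θ,x3), (ι,x1), (ι,x2), (ι,x3)}
These 9 distinct sets form the basis B.
Close under arbitrary unions to get τ_{X×Y}; counting gives |τ_{X×Y}| = 14.


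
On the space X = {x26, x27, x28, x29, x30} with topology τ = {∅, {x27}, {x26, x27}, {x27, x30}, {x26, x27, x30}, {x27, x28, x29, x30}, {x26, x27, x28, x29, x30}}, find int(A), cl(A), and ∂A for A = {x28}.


int(A) = ∅, cl(A) = {x28, x29}, ∂A = {x28, x29}.

Closed sets in (X, τ) are complements of opens:
  closed(X, τ) = {∅, {x26}, {x28, x29}, {x26, x28, x29}, {x28, x29, x30}, {x26, x28, x29, x30}, {x26, x27, x28, x29, x30}}.
int(A) = ⋃ {U ∈ τ : U ⊆ A}. Opens contained in A: ∅.
Taking the union of these: int(A) = ∅.
cl(A) = ⋂ {C closed : A ⊆ C}. Closed sets containing A: {x28, x29}, {x26, x28, x29}, {x28, x29, x30}, {x26, x28, x29, x30}, {x26, x27, x28, x29, x30}.
Intersecting these: cl(A) = {x28, x29}.
∂A = cl(A) ∖ int(A) = {x28, x29} ∖ ∅ = {x28, x29}.


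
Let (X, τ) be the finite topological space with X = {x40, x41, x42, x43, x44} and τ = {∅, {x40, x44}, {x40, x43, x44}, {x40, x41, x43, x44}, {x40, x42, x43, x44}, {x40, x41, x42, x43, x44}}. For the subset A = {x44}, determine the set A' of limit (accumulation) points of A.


A' = {x40, x41, x42, x43}

For each x ∈ X, list the open sets U ∈ τ with x ∈ U, then check whether U ∩ (A ∖ {x}) ≠ ∅ for every such U.
  x = x40: opens ∋ x are {x40, x44}, {x40, x43, x44}, {x40, x41, x43, x44}, {x40, x42, x43, x44}, {x40, x41, x42, x43, x44}; each meets A ∖ {x40}, so x IS a limit point.
  x = x41: opens ∋ x are {x40, x41, x43, x44}, {x40, x41, x42, x43, x44}; each meets A ∖ {x41}, so x IS a limit point.
  x = x42: opens ∋ x are {x40, x42, x43, x44}, {x40, x41, x42, x43, x44}; each meets A ∖ {x42}, so x IS a limit point.
  x = x43: opens ∋ x are {x40, x43, x44}, {x40, x41, x43, x44}, {x40, x42, x43, x44}, {x40, x41, x42, x43, x44}; each meets A ∖ {x43}, so x IS a limit point.
  x = x44: open {x40, x44} ∋ x has {x40, x44} ∩ (A ∖ {x44}) = ∅, so x is NOT a limit point.
Collecting: A' = {x40, x41, x42, x43}.


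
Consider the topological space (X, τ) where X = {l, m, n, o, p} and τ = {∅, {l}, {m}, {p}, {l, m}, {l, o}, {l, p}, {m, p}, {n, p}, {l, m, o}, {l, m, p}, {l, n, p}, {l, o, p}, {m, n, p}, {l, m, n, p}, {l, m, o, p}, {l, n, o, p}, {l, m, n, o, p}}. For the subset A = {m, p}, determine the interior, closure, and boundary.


int(A) = {m, p}, cl(A) = {m, n, p}, ∂A = {n}.

Closed sets in (X, τ) are complements of opens:
  closed(X, τ) = {∅, {m}, {n}, {o}, {l, o}, {m, n}, {m, o}, {n, o}, {n, p}, {l, m, o}, {l, n, o}, {m, n, o}, {m, n, p}, {n, o, p}, {l, m, n, o}, {l, n, o, p}, {m, n, o, p}, {l, m, n, o, p}}.
int(A) = ⋃ {U ∈ τ : U ⊆ A}. Opens contained in A: ∅, {m}, {p}, {m, p}.
Taking the union of these: int(A) = {m, p}.
cl(A) = ⋂ {C closed : A ⊆ C}. Closed sets containing A: {m, n, p}, {m, n, o, p}, {l, m, n, o, p}.
Intersecting these: cl(A) = {m, n, p}.
∂A = cl(A) ∖ int(A) = {m, n, p} ∖ {m, p} = {n}.


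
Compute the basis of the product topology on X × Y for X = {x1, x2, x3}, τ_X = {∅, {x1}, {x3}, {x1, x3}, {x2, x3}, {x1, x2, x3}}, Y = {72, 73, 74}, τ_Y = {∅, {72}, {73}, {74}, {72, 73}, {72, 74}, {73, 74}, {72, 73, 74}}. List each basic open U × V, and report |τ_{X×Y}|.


Basis B = {∅ × ∅, {x1} × {72}, {x1} × {73}, {x1} × {74}, {x3} × {72}, {x3} × {73}, {x3} × {74}, {x1} × {72, 73}, {x1} × {72, 74}, {x1, x3} × {72}, {x1} × {73, 74}, {x1, x3} × {73}, {x1, x3} × {74}, {x2, x3} × {72}, {x2, x3} × {73}, {x2, x3} × {74}, {x3} × {72, 73}, {x3} × {72, 74}, {x3} × {73, 74}, {x1} × {72, 73, 74}, {x1, x2, x3} × {72}, {x1, x2, x3} × {73}, {x1, x2, x3} × {74}, {x3} × {72, 73, 74}, {x1, x3} × {72, 73}, {x1, x3} × {72, 74}, {x1, x3} × {73, 74}, {x2, x3} × {72, 73}, {x2, x3} × {72, 74}, {x2, x3} × {73, 74}, {x1, x3} × {72, 73, 74}, {x1, x2, x3} × {72, 73}, {x1, x2, x3} × {72, 74}, {x1, x2, x3} × {73, 74}, {x2, x3} × {72, 73, 74}, {x1, x2, x3} × {72, 73, 74}}; |τ_{X×Y}| = 216.

Enumerate products U × V with U ∈ τ_X, V ∈ τ_Y (deduplicated):
  ∅ × ∅ = {} (∅)
  {x1} × {72} = {(x1,72)}
  {x1} × {73} = {(x1,73)}
  {x1} × {74} = {(x1,74)}
  {x3} × {72} = {(x3,72)}
  {x3} × {73} = {(x3,73)}
  {x3} × {74} = {(x3,74)}
  {x1} × {72, 73} = {(x1,72), (x1,73)}
  {x1} × {72, 74} = {(x1,72), (x1,74)}
  {x1, x3} × {72} = {(x1,72), (x3,72)}
  {x1} × {73, 74} = {(x1,73), (x1,74)}
  {x1, x3} × {73} = {(x1,73), (x3,73)}
  {x1, x3} × {74} = {(x1,74), (x3,74)}
  {x2, x3} × {72} = {(x2,72), (x3,72)}
  {x2, x3} × {73} = {(x2,73), (x3,73)}
  {x2, x3} × {74} = {(x2,74), (x3,74)}
  {x3} × {72, 73} = {(x3,72), (x3,73)}
  {x3} × {72, 74} = {(x3,72), (x3,74)}
  {x3} × {73, 74} = {(x3,73), (x3,74)}
  {x1} × {72, 73, 74} = {(x1,72), (x1,73), (x1,74)}
  {x1, x2, x3} × {72} = {(x1,72), (x2,72), (x3,72)}
  {x1, x2, x3} × {73} = {(x1,73), (x2,73), (x3,73)}
  {x1, x2, x3} × {74} = {(x1,74), (x2,74), (x3,74)}
  {x3} × {72, 73, 74} = {(x3,72), (x3,73), (x3,74)}
  {x1, x3} × {72, 73} = {(x1,72), (x1,73), (x3,72), (x3,73)}
  {x1, x3} × {72, 74} = {(x1,72), (x1,74), (x3,72), (x3,74)}
  {x1, x3} × {73, 74} = {(x1,73), (x1,74), (x3,73), (x3,74)}
  {x2, x3} × {72, 73} = {(x2,72), (x2,73), (x3,72), (x3,73)}
  {x2, x3} × {72, 74} = {(x2,72), (x2,74), (x3,72), (x3,74)}
  {x2, x3} × {73, 74} = {(x2,73), (x2,74), (x3,73), (x3,74)}
  {x1, x3} × {72, 73, 74} = {(x1,72), (x1,73), (x1,74), (x3,72), (x3,73), (x3,74)}
  {x1, x2, x3} × {72, 73} = {(x1,72), (x1,73), (x2,72), (x2,73), (x3,72), (x3,73)}
  {x1, x2, x3} × {72, 74} = {(x1,72), (x1,74), (x2,72), (x2,74), (x3,72), (x3,74)}
  {x1, x2, x3} × {73, 74} = {(x1,73), (x1,74), (x2,73), (x2,74), (x3,73), (x3,74)}
  {x2, x3} × {72, 73, 74} = {(x2,72), (x2,73), (x2,74), (x3,72), (x3,73), (x3,74)}
  {x1, x2, x3} × {72, 73, 74} = {(x1,72), (x1,73), (x1,74), (x2,72), (x2,73), (x2,74), (x3,72), (x3,73), (x3,74)}
These 36 distinct sets form the basis B.
Close under arbitrary unions to get τ_{X×Y}; counting gives |τ_{X×Y}| = 216.


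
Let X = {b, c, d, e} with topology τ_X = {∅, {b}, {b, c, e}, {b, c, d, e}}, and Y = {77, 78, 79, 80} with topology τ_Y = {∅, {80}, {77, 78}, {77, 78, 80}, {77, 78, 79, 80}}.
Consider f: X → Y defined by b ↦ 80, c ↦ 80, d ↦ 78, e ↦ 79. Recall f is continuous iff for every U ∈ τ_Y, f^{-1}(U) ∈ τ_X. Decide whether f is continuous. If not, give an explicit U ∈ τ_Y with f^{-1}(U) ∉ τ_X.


f is NOT continuous.

Compute f^{-1}(U) for each U ∈ τ_Y:
  U = ∅: f^{-1}(U) = ∅ ∈ τ_X ✓.
  U = {80}: f^{-1}(U) = {b, c} ∉ τ_X ✗.
  U = {77, 78}: f^{-1}(U) = {d} ∉ τ_X ✗.
  U = {77, 78, 80}: f^{-1}(U) = {b, c, d} ∉ τ_X ✗.
  U = {77, 78, 79, 80}: f^{-1}(U) = {b, c, d, e} ∈ τ_X ✓.
Found U = {80} with f^{-1}(U) = {b, c} not in τ_X. Therefore f is NOT continuous.


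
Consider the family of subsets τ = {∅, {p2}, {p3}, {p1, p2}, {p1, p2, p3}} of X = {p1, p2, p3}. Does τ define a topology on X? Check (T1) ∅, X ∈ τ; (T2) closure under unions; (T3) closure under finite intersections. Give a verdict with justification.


τ is NOT a topology on X.

Axiom (T1): ∅ ∈ τ? Yes; X ∈ τ? Yes.
Axiom (T2/T3): check pairwise unions and intersections of members of τ.
Counterexample for (T2): {p2} ∪ {p3} = {p2, p3} ∉ τ. Therefore τ is NOT a topology.


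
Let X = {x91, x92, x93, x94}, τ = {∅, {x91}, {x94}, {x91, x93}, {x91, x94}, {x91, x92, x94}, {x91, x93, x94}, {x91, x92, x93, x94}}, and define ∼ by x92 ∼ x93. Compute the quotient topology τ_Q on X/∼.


X/∼ = {[x91], [x92=x93], [x94]}; |τ_Q| = 5.

Equivalence classes: [x91], [x92=x93], [x94].
Quotient map π: X → X/∼ sends x91 ↦ [x91], x92 ↦ [x92=x93], x93 ↦ [x92=x93], x94 ↦ [x94].
For each subset V ⊆ X/∼, compute π^{-1}(V) ⊆ X and check whether π^{-1}(V) ∈ τ. V is open in τ_Q iff π^{-1}(V) ∈ τ.
  V = {}: π^{-1}(V) = ∅ ∈ τ ✓.
  V = {[x91]}: π^{-1}(V) = {x91} ∈ τ ✓.
  V = {[x92=x93]}: π^{-1}(V) = {x92, x93} ∉ τ ✗.
  V = {[x91], [x92=x93]}: π^{-1}(V) = {x91, x92, x93} ∉ τ ✗.
  V = {[x94]}: π^{-1}(V) = {x94} ∈ τ ✓.
  V = {[x91], [x94]}: π^{-1}(V) = {x91, x94} ∈ τ ✓.
  V = {[x92=x93], [x94]}: π^{-1}(V) = {x92, x93, x94} ∉ τ ✗.
  V = {[x91], [x92=x93], [x94]}: π^{-1}(V) = {x91, x92, x93, x94} ∈ τ ✓.
Open sets in the quotient: τ_Q = {{}, {[x91]}, {[x94]}, {[x91], [x94]}, {[x91], [x92=x93], [x94]}} (5 elements).


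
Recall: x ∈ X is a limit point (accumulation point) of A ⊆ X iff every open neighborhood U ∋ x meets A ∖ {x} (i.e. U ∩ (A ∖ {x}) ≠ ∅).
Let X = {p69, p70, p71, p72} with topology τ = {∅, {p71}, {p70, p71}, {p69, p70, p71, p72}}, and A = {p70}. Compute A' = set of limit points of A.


A' = {p69, p72}

For each x ∈ X, list the open sets U ∈ τ with x ∈ U, then check whether U ∩ (A ∖ {x}) ≠ ∅ for every such U.
  x = p69: opens ∋ x are {p69, p70, p71, p72}; each meets A ∖ {p69}, so x IS a limit point.
  x = p70: open {p70, p71} ∋ x has {p70, p71} ∩ (A ∖ {p70}) = ∅, so x is NOT a limit point.
  x = p71: open {p71} ∋ x has {p71} ∩ (A ∖ {p71}) = ∅, so x is NOT a limit point.
  x = p72: opens ∋ x are {p69, p70, p71, p72}; each meets A ∖ {p72}, so x IS a limit point.
Collecting: A' = {p69, p72}.


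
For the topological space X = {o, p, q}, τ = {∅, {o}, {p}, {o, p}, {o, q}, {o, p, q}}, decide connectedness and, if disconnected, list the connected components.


(X, τ) is disconnected; components = [{p}, {o, q}].

Find clopen sets (U ∈ τ with X ∖ U ∈ τ):
  U = ∅, X ∖ U = {o, p, q} — both open, so U is clopen.
  U = {p}, X ∖ U = {o, q} — both open, so U is clopen.
  U = {o, q}, X ∖ U = {p} — both open, so U is clopen.
  U = {o, p, q}, X ∖ U = ∅ — both open, so U is clopen.
Nontrivial clopen(s) exist: e.g. {p}. So (X, τ) is disconnected.
Compute connected components by grouping points that agree on all clopens:
  component: {p}
  component: {o, q}


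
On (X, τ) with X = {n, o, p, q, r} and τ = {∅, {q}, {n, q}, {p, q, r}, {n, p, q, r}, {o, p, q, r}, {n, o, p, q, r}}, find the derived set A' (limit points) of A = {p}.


A' = {o, r}

For each x ∈ X, list the open sets U ∈ τ with x ∈ U, then check whether U ∩ (A ∖ {x}) ≠ ∅ for every such U.
  x = n: open {n, q} ∋ x has {n, q} ∩ (A ∖ {n}) = ∅, so x is NOT a limit point.
  x = o: opens ∋ x are {o, p, q, r}, {n, o, p, q, r}; each meets A ∖ {o}, so x IS a limit point.
  x = p: open {p, q, r} ∋ x has {p, q, r} ∩ (A ∖ {p}) = ∅, so x is NOT a limit point.
  x = q: open {q} ∋ x has {q} ∩ (A ∖ {q}) = ∅, so x is NOT a limit point.
  x = r: opens ∋ x are {p, q, r}, {n, p, q, r}, {o, p, q, r}, {n, o, p, q, r}; each meets A ∖ {r}, so x IS a limit point.
Collecting: A' = {o, r}.


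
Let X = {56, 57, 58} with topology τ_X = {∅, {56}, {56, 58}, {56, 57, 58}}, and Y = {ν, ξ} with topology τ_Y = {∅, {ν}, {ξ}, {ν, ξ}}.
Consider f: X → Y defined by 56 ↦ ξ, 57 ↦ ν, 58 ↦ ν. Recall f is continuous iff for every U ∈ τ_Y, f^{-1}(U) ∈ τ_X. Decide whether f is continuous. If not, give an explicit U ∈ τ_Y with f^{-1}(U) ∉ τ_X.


f is NOT continuous.

Compute f^{-1}(U) for each U ∈ τ_Y:
  U = ∅: f^{-1}(U) = ∅ ∈ τ_X ✓.
  U = {ν}: f^{-1}(U) = {57, 58} ∉ τ_X ✗.
  U = {ξ}: f^{-1}(U) = {56} ∈ τ_X ✓.
  U = {ν, ξ}: f^{-1}(U) = {56, 57, 58} ∈ τ_X ✓.
Found U = {ν} with f^{-1}(U) = {57, 58} not in τ_X. Therefore f is NOT continuous.


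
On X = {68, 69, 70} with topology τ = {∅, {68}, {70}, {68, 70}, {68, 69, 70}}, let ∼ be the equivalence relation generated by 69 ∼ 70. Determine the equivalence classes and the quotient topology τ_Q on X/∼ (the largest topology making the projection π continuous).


X/∼ = {[68], [69=70]}; |τ_Q| = 3.

Equivalence classes: [68], [69=70].
Quotient map π: X → X/∼ sends 68 ↦ [68], 69 ↦ [69=70], 70 ↦ [69=70].
For each subset V ⊆ X/∼, compute π^{-1}(V) ⊆ X and check whether π^{-1}(V) ∈ τ. V is open in τ_Q iff π^{-1}(V) ∈ τ.
  V = {}: π^{-1}(V) = ∅ ∈ τ ✓.
  V = {[68]}: π^{-1}(V) = {68} ∈ τ ✓.
  V = {[69=70]}: π^{-1}(V) = {69, 70} ∉ τ ✗.
  V = {[68], [69=70]}: π^{-1}(V) = {68, 69, 70} ∈ τ ✓.
Open sets in the quotient: τ_Q = {{}, {[68]}, {[68], [69=70]}} (3 elements).


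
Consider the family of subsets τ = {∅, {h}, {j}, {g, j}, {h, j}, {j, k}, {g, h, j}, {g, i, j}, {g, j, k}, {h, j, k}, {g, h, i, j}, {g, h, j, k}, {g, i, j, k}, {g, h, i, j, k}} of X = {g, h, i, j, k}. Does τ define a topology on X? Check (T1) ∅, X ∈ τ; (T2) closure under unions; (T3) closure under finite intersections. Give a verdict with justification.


τ IS a topology on X.

Axiom (T1): ∅ ∈ τ? Yes; X ∈ τ? Yes.
Axiom (T2/T3): check pairwise unions and intersections of members of τ.
All pairwise intersections and unions checked — each lies in τ. Therefore τ satisfies (T1), (T2), (T3): it IS a topology on X.


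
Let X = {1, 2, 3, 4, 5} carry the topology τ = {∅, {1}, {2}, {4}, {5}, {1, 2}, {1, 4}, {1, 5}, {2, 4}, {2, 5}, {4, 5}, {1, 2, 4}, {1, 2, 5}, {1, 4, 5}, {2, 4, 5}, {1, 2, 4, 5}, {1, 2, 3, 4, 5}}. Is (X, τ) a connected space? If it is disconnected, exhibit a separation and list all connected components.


(X, τ) is connected.

Find clopen sets (U ∈ τ with X ∖ U ∈ τ):
  U = ∅, X ∖ U = {1, 2, 3, 4, 5} — both open, so U is clopen.
  U = {1, 2, 3, 4, 5}, X ∖ U = ∅ — both open, so U is clopen.
Only trivial clopens (∅ and X) exist, so (X, τ) is connected.
Compute connected components by grouping points that agree on all clopens:
  component: {1, 2, 3, 4, 5}


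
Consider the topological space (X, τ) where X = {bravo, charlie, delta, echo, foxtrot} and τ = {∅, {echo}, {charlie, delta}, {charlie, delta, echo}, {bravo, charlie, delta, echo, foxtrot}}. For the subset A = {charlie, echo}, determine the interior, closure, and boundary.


int(A) = {echo}, cl(A) = {bravo, charlie, delta, echo, foxtrot}, ∂A = {bravo, charlie, delta, foxtrot}.

Closed sets in (X, τ) are complements of opens:
  closed(X, τ) = {∅, {bravo, foxtrot}, {bravo, echo, foxtrot}, {bravo, charlie, delta, foxtrot}, {bravo, charlie, delta, echo, foxtrot}}.
int(A) = ⋃ {U ∈ τ : U ⊆ A}. Opens contained in A: ∅, {echo}.
Taking the union of these: int(A) = {echo}.
cl(A) = ⋂ {C closed : A ⊆ C}. Closed sets containing A: {bravo, charlie, delta, echo, foxtrot}.
Intersecting these: cl(A) = {bravo, charlie, delta, echo, foxtrot}.
∂A = cl(A) ∖ int(A) = {bravo, charlie, delta, echo, foxtrot} ∖ {echo} = {bravo, charlie, delta, foxtrot}.


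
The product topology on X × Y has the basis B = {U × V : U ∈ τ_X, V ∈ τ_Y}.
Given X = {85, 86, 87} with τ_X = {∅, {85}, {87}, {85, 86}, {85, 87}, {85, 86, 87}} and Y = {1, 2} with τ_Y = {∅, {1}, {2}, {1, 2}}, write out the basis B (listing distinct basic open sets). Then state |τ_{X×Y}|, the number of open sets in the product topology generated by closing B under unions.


Basis B = {∅ × ∅, {85} × {1}, {85} × {2}, {87} × {1}, {87} × {2}, {85} × {1, 2}, {85, 86} × {1}, {85, 87} × {1}, {85, 86} × {2}, {85, 87} × {2}, {87} × {1, 2}, {85, 86, 87} × {1}, {85, 86, 87} × {2}, {85, 86} × {1, 2}, {85, 87} × {1, 2}, {85, 86, 87} × {1, 2}}; |τ_{X×Y}| = 36.

Enumerate products U × V with U ∈ τ_X, V ∈ τ_Y (deduplicated):
  ∅ × ∅ = {} (∅)
  {85} × {1} = {(85,1)}
  {85} × {2} = {(85,2)}
  {87} × {1} = {(87,1)}
  {87} × {2} = {(87,2)}
  {85} × {1, 2} = {(85,1), (85,2)}
  {85, 86} × {1} = {(85,1), (86,1)}
  {85, 87} × {1} = {(85,1), (87,1)}
  {85, 86} × {2} = {(85,2), (86,2)}
  {85, 87} × {2} = {(85,2), (87,2)}
  {87} × {1, 2} = {(87,1), (87,2)}
  {85, 86, 87} × {1} = {(85,1), (86,1), (87,1)}
  {85, 86, 87} × {2} = {(85,2), (86,2), (87,2)}
  {85, 86} × {1, 2} = {(85,1), (85,2), (86,1), (86,2)}
  {85, 87} × {1, 2} = {(85,1), (85,2), (87,1), (87,2)}
  {85, 86, 87} × {1, 2} = {(85,1), (85,2), (86,1), (86,2), (87,1), (87,2)}
These 16 distinct sets form the basis B.
Close under arbitrary unions to get τ_{X×Y}; counting gives |τ_{X×Y}| = 36.


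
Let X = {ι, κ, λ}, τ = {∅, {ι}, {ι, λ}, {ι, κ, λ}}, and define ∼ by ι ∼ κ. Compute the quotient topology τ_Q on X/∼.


X/∼ = {[ι=κ], [λ]}; |τ_Q| = 2.

Equivalence classes: [ι=κ], [λ].
Quotient map π: X → X/∼ sends ι ↦ [ι=κ], κ ↦ [ι=κ], λ ↦ [λ].
For each subset V ⊆ X/∼, compute π^{-1}(V) ⊆ X and check whether π^{-1}(V) ∈ τ. V is open in τ_Q iff π^{-1}(V) ∈ τ.
  V = {}: π^{-1}(V) = ∅ ∈ τ ✓.
  V = {[ι=κ]}: π^{-1}(V) = {ι, κ} ∉ τ ✗.
  V = {[λ]}: π^{-1}(V) = {λ} ∉ τ ✗.
  V = {[ι=κ], [λ]}: π^{-1}(V) = {ι, κ, λ} ∈ τ ✓.
Open sets in the quotient: τ_Q = {{}, {[ι=κ], [λ]}} (2 elements).


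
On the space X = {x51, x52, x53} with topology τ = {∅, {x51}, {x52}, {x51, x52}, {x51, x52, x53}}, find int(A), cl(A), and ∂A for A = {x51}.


int(A) = {x51}, cl(A) = {x51, x53}, ∂A = {x53}.

Closed sets in (X, τ) are complements of opens:
  closed(X, τ) = {∅, {x53}, {x51, x53}, {x52, x53}, {x51, x52, x53}}.
int(A) = ⋃ {U ∈ τ : U ⊆ A}. Opens contained in A: ∅, {x51}.
Taking the union of these: int(A) = {x51}.
cl(A) = ⋂ {C closed : A ⊆ C}. Closed sets containing A: {x51, x53}, {x51, x52, x53}.
Intersecting these: cl(A) = {x51, x53}.
∂A = cl(A) ∖ int(A) = {x51, x53} ∖ {x51} = {x53}.


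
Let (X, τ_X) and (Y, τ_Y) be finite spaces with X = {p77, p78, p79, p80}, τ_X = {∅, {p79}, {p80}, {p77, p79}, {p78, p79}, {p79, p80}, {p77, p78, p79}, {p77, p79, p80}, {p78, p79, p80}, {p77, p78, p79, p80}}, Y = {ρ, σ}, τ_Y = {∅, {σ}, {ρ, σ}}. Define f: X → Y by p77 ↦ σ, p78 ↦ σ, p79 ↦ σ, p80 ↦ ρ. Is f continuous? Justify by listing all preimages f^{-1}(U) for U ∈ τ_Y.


f IS continuous.

Compute f^{-1}(U) for each U ∈ τ_Y:
  U = ∅: f^{-1}(U) = ∅ ∈ τ_X ✓.
  U = {σ}: f^{-1}(U) = {p77, p78, p79} ∈ τ_X ✓.
  U = {ρ, σ}: f^{-1}(U) = {p77, p78, p79, p80} ∈ τ_X ✓.
Every preimage lies in τ_X, so f IS continuous.


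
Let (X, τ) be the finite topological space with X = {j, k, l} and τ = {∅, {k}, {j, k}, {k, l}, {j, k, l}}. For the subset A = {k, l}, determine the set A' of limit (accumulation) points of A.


A' = {j, l}

For each x ∈ X, list the open sets U ∈ τ with x ∈ U, then check whether U ∩ (A ∖ {x}) ≠ ∅ for every such U.
  x = j: opens ∋ x are {j, k}, {j, k, l}; each meets A ∖ {j}, so x IS a limit point.
  x = k: open {k} ∋ x has {k} ∩ (A ∖ {k}) = ∅, so x is NOT a limit point.
  x = l: opens ∋ x are {k, l}, {j, k, l}; each meets A ∖ {l}, so x IS a limit point.
Collecting: A' = {j, l}.


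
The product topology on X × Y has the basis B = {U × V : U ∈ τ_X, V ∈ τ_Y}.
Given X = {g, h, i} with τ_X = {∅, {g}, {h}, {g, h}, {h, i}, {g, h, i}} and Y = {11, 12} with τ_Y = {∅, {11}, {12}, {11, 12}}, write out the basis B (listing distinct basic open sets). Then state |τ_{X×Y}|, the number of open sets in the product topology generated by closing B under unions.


Basis B = {∅ × ∅, {g} × {11}, {g} × {12}, {h} × {11}, {h} × {12}, {g} × {11, 12}, {g, h} × {11}, {g, h} × {12}, {h} × {11, 12}, {h, i} × {11}, {h, i} × {12}, {g, h, i} × {11}, {g, h, i} × {12}, {g, h} × {11, 12}, {h, i} × {11, 12}, {g, h, i} × {11, 12}}; |τ_{X×Y}| = 36.

Enumerate products U × V with U ∈ τ_X, V ∈ τ_Y (deduplicated):
  ∅ × ∅ = {} (∅)
  {g} × {11} = {(g,11)}
  {g} × {12} = {(g,12)}
  {h} × {11} = {(h,11)}
  {h} × {12} = {(h,12)}
  {g} × {11, 12} = {(g,11), (g,12)}
  {g, h} × {11} = {(g,11), (h,11)}
  {g, h} × {12} = {(g,12), (h,12)}
  {h} × {11, 12} = {(h,11), (h,12)}
  {h, i} × {11} = {(h,11), (i,11)}
  {h, i} × {12} = {(h,12), (i,12)}
  {g, h, i} × {11} = {(g,11), (h,11), (i,11)}
  {g, h, i} × {12} = {(g,12), (h,12), (i,12)}
  {g, h} × {11, 12} = {(g,11), (g,12), (h,11), (h,12)}
  {h, i} × {11, 12} = {(h,11), (h,12), (i,11), (i,12)}
  {g, h, i} × {11, 12} = {(g,11), (g,12), (h,11), (h,12), (i,11), (i,12)}
These 16 distinct sets form the basis B.
Close under arbitrary unions to get τ_{X×Y}; counting gives |τ_{X×Y}| = 36.


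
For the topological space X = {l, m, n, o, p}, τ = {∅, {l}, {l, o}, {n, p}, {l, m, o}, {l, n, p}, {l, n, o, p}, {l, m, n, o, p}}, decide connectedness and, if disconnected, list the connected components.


(X, τ) is disconnected; components = [{n, p}, {l, m, o}].

Find clopen sets (U ∈ τ with X ∖ U ∈ τ):
  U = ∅, X ∖ U = {l, m, n, o, p} — both open, so U is clopen.
  U = {n, p}, X ∖ U = {l, m, o} — both open, so U is clopen.
  U = {l, m, o}, X ∖ U = {n, p} — both open, so U is clopen.
  U = {l, m, n, o, p}, X ∖ U = ∅ — both open, so U is clopen.
Nontrivial clopen(s) exist: e.g. {n, p}. So (X, τ) is disconnected.
Compute connected components by grouping points that agree on all clopens:
  component: {n, p}
  component: {l, m, o}


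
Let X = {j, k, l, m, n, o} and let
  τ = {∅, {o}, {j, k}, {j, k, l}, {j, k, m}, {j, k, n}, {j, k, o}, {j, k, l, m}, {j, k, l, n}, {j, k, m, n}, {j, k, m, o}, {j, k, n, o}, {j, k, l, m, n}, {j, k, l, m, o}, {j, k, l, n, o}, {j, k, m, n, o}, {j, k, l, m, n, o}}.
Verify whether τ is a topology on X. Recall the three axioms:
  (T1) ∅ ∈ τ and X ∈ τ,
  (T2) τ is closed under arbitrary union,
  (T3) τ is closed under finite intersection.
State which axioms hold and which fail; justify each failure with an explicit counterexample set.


τ is NOT a topology on X.

Axiom (T1): ∅ ∈ τ? Yes; X ∈ τ? Yes.
Axiom (T2/T3): check pairwise unions and intersections of members of τ.
Counterexample for (T2): {o} ∪ {j, k, l} = {j, k, l, o} ∉ τ. Therefore τ is NOT a topology.


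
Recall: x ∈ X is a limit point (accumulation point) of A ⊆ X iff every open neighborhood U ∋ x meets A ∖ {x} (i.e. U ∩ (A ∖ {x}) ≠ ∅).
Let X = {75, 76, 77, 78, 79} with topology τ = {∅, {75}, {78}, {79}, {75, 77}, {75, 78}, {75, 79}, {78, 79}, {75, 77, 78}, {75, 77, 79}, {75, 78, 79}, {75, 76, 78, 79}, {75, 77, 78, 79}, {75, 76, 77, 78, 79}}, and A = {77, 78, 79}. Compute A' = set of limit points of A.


A' = {76}

For each x ∈ X, list the open sets U ∈ τ with x ∈ U, then check whether U ∩ (A ∖ {x}) ≠ ∅ for every such U.
  x = 75: open {75} ∋ x has {75} ∩ (A ∖ {75}) = ∅, so x is NOT a limit point.
  x = 76: opens ∋ x are {75, 76, 78, 79}, {75, 76, 77, 78, 79}; each meets A ∖ {76}, so x IS a limit point.
  x = 77: open {75, 77} ∋ x has {75, 77} ∩ (A ∖ {77}) = ∅, so x is NOT a limit point.
  x = 78: open {78} ∋ x has {78} ∩ (A ∖ {78}) = ∅, so x is NOT a limit point.
  x = 79: open {79} ∋ x has {79} ∩ (A ∖ {79}) = ∅, so x is NOT a limit point.
Collecting: A' = {76}.


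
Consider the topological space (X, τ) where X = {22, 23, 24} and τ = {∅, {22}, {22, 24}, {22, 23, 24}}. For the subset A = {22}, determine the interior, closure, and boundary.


int(A) = {22}, cl(A) = {22, 23, 24}, ∂A = {23, 24}.

Closed sets in (X, τ) are complements of opens:
  closed(X, τ) = {∅, {23}, {23, 24}, {22, 23, 24}}.
int(A) = ⋃ {U ∈ τ : U ⊆ A}. Opens contained in A: ∅, {22}.
Taking the union of these: int(A) = {22}.
cl(A) = ⋂ {C closed : A ⊆ C}. Closed sets containing A: {22, 23, 24}.
Intersecting these: cl(A) = {22, 23, 24}.
∂A = cl(A) ∖ int(A) = {22, 23, 24} ∖ {22} = {23, 24}.


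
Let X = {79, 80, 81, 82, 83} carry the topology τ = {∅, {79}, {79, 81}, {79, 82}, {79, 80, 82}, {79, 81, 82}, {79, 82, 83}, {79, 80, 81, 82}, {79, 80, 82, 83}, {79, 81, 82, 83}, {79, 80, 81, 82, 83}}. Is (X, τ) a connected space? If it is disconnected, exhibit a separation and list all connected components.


(X, τ) is connected.

Find clopen sets (U ∈ τ with X ∖ U ∈ τ):
  U = ∅, X ∖ U = {79, 80, 81, 82, 83} — both open, so U is clopen.
  U = {79, 80, 81, 82, 83}, X ∖ U = ∅ — both open, so U is clopen.
Only trivial clopens (∅ and X) exist, so (X, τ) is connected.
Compute connected components by grouping points that agree on all clopens:
  component: {79, 80, 81, 82, 83}


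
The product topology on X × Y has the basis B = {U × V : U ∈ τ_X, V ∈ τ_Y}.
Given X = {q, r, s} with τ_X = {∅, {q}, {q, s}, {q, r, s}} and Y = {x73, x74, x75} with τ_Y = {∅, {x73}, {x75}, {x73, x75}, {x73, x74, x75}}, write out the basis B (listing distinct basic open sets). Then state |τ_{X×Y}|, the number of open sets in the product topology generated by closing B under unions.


Basis B = {∅ × ∅, {q} × {x73}, {q} × {x75}, {q} × {x73, x75}, {q, s} × {x73}, {q, s} × {x75}, {q} × {x73, x74, x75}, {q, r, s} × {x73}, {q, r, s} × {x75}, {q, s} × {x73, x75}, {q, s} × {x73, x74, x75}, {q, r, s} × {x73, x75}, {q, r, s} × {x73, x74, x75}}; |τ_{X×Y}| = 30.

Enumerate products U × V with U ∈ τ_X, V ∈ τ_Y (deduplicated):
  ∅ × ∅ = {} (∅)
  {q} × {x73} = {(q,x73)}
  {q} × {x75} = {(q,x75)}
  {q} × {x73, x75} = {(q,x73), (q,x75)}
  {q, s} × {x73} = {(q,x73), (s,x73)}
  {q, s} × {x75} = {(q,x75), (s,x75)}
  {q} × {x73, x74, x75} = {(q,x73), (q,x74), (q,x75)}
  {q, r, s} × {x73} = {(q,x73), (r,x73), (s,x73)}
  {q, r, s} × {x75} = {(q,x75), (r,x75), (s,x75)}
  {q, s} × {x73, x75} = {(q,x73), (q,x75), (s,x73), (s,x75)}
  {q, s} × {x73, x74, x75} = {(q,x73), (q,x74), (q,x75), (s,x73), (s,x74), (s,x75)}
  {q, r, s} × {x73, x75} = {(q,x73), (q,x75), (r,x73), (r,x75), (s,x73), (s,x75)}
  {q, r, s} × {x73, x74, x75} = {(q,x73), (q,x74), (q,x75), (r,x73), (r,x74), (r,x75), (s,x73), (s,x74), (s,x75)}
These 13 distinct sets form the basis B.
Close under arbitrary unions to get τ_{X×Y}; counting gives |τ_{X×Y}| = 30.


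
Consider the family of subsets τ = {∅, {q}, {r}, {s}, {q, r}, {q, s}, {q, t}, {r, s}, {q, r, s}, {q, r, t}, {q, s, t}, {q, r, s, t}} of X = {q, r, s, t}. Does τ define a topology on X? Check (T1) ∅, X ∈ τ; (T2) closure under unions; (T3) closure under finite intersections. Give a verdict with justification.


τ IS a topology on X.

Axiom (T1): ∅ ∈ τ? Yes; X ∈ τ? Yes.
Axiom (T2/T3): check pairwise unions and intersections of members of τ.
All pairwise intersections and unions checked — each lies in τ. Therefore τ satisfies (T1), (T2), (T3): it IS a topology on X.


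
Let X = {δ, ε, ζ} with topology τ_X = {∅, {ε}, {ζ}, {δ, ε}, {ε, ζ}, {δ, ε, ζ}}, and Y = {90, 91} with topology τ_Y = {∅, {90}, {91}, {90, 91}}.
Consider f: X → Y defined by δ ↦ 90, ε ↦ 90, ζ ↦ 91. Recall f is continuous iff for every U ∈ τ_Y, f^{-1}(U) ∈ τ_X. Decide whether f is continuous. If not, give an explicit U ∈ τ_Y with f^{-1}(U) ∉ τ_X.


f IS continuous.

Compute f^{-1}(U) for each U ∈ τ_Y:
  U = ∅: f^{-1}(U) = ∅ ∈ τ_X ✓.
  U = {90}: f^{-1}(U) = {δ, ε} ∈ τ_X ✓.
  U = {91}: f^{-1}(U) = {ζ} ∈ τ_X ✓.
  U = {90, 91}: f^{-1}(U) = {δ, ε, ζ} ∈ τ_X ✓.
Every preimage lies in τ_X, so f IS continuous.


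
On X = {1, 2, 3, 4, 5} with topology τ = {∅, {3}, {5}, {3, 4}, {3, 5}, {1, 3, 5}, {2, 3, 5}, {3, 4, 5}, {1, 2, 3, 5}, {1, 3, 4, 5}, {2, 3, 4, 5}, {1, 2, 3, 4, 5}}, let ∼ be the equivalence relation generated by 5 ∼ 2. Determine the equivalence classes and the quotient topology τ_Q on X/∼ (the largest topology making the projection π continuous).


X/∼ = {[1], [2=5], [3], [4]}; |τ_Q| = 7.

Equivalence classes: [1], [2=5], [3], [4].
Quotient map π: X → X/∼ sends 1 ↦ [1], 2 ↦ [2=5], 3 ↦ [3], 4 ↦ [4], 5 ↦ [2=5].
For each subset V ⊆ X/∼, compute π^{-1}(V) ⊆ X and check whether π^{-1}(V) ∈ τ. V is open in τ_Q iff π^{-1}(V) ∈ τ.
  V = {}: π^{-1}(V) = ∅ ∈ τ ✓.
  V = {[1]}: π^{-1}(V) = {1} ∉ τ ✗.
  V = {[2=5]}: π^{-1}(V) = {2, 5} ∉ τ ✗.
  V = {[1], [2=5]}: π^{-1}(V) = {1, 2, 5} ∉ τ ✗.
  V = {[3]}: π^{-1}(V) = {3} ∈ τ ✓.
  V = {[1], [3]}: π^{-1}(V) = {1, 3} ∉ τ ✗.
  V = {[2=5], [3]}: π^{-1}(V) = {2, 3, 5} ∈ τ ✓.
  V = {[1], [2=5], [3]}: π^{-1}(V) = {1, 2, 3, 5} ∈ τ ✓.
  V = {[4]}: π^{-1}(V) = {4} ∉ τ ✗.
  V = {[1], [4]}: π^{-1}(V) = {1, 4} ∉ τ ✗.
  V = {[2=5], [4]}: π^{-1}(V) = {2, 4, 5} ∉ τ ✗.
  V = {[1], [2=5], [4]}: π^{-1}(V) = {1, 2, 4, 5} ∉ τ ✗.
  V = {[3], [4]}: π^{-1}(V) = {3, 4} ∈ τ ✓.
  V = {[1], [3], [4]}: π^{-1}(V) = {1, 3, 4} ∉ τ ✗.
  V = {[2=5], [3], [4]}: π^{-1}(V) = {2, 3, 4, 5} ∈ τ ✓.
  V = {[1], [2=5], [3], [4]}: π^{-1}(V) = {1, 2, 3, 4, 5} ∈ τ ✓.
Open sets in the quotient: τ_Q = {{}, {[3]}, {[2=5], [3]}, {[1], [2=5], [3]}, {[3], [4]}, {[2=5], [3], [4]}, {[1], [2=5], [3], [4]}} (7 elements).


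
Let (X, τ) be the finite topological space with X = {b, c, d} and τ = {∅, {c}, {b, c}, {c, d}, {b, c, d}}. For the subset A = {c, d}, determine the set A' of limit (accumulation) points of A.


A' = {b, d}

For each x ∈ X, list the open sets U ∈ τ with x ∈ U, then check whether U ∩ (A ∖ {x}) ≠ ∅ for every such U.
  x = b: opens ∋ x are {b, c}, {b, c, d}; each meets A ∖ {b}, so x IS a limit point.
  x = c: open {c} ∋ x has {c} ∩ (A ∖ {c}) = ∅, so x is NOT a limit point.
  x = d: opens ∋ x are {c, d}, {b, c, d}; each meets A ∖ {d}, so x IS a limit point.
Collecting: A' = {b, d}.


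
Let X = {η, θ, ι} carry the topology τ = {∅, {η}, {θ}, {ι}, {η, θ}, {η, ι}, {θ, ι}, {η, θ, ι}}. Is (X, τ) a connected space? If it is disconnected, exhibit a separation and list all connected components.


(X, τ) is disconnected; components = [{η}, {θ}, {ι}].

Find clopen sets (U ∈ τ with X ∖ U ∈ τ):
  U = ∅, X ∖ U = {η, θ, ι} — both open, so U is clopen.
  U = {η}, X ∖ U = {θ, ι} — both open, so U is clopen.
  U = {θ}, X ∖ U = {η, ι} — both open, so U is clopen.
  U = {ι}, X ∖ U = {η, θ} — both open, so U is clopen.
  U = {η, θ}, X ∖ U = {ι} — both open, so U is clopen.
  U = {η, ι}, X ∖ U = {θ} — both open, so U is clopen.
  U = {θ, ι}, X ∖ U = {η} — both open, so U is clopen.
  U = {η, θ, ι}, X ∖ U = ∅ — both open, so U is clopen.
Nontrivial clopen(s) exist: e.g. {θ, ι}. So (X, τ) is disconnected.
Compute connected components by grouping points that agree on all clopens:
  component: {η}
  component: {θ}
  component: {ι}


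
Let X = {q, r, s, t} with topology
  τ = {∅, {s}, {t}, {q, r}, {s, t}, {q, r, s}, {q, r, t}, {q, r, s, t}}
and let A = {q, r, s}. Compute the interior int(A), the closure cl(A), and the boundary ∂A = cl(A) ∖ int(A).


int(A) = {q, r, s}, cl(A) = {q, r, s}, ∂A = ∅.

Closed sets in (X, τ) are complements of opens:
  closed(X, τ) = {∅, {s}, {t}, {q, r}, {s, t}, {q, r, s}, {q, r, t}, {q, r, s, t}}.
int(A) = ⋃ {U ∈ τ : U ⊆ A}. Opens contained in A: ∅, {s}, {q, r}, {q, r, s}.
Taking the union of these: int(A) = {q, r, s}.
cl(A) = ⋂ {C closed : A ⊆ C}. Closed sets containing A: {q, r, s}, {q, r, s, t}.
Intersecting these: cl(A) = {q, r, s}.
∂A = cl(A) ∖ int(A) = {q, r, s} ∖ {q, r, s} = ∅.


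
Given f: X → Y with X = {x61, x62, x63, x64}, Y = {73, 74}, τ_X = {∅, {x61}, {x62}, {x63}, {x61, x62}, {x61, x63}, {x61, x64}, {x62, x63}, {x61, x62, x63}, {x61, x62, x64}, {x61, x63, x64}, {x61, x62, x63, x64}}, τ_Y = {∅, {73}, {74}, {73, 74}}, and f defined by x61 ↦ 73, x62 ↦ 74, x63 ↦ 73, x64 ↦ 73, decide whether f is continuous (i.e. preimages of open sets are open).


f IS continuous.

Compute f^{-1}(U) for each U ∈ τ_Y:
  U = ∅: f^{-1}(U) = ∅ ∈ τ_X ✓.
  U = {73}: f^{-1}(U) = {x61, x63, x64} ∈ τ_X ✓.
  U = {74}: f^{-1}(U) = {x62} ∈ τ_X ✓.
  U = {73, 74}: f^{-1}(U) = {x61, x62, x63, x64} ∈ τ_X ✓.
Every preimage lies in τ_X, so f IS continuous.


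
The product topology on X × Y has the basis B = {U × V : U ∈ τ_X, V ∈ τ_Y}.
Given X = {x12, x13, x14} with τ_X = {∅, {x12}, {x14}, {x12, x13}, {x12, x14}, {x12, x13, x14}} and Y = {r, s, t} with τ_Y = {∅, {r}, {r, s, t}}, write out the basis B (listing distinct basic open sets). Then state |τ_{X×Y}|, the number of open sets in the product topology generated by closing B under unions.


Basis B = {∅ × ∅, {x12} × {r}, {x14} × {r}, {x12, x13} × {r}, {x12, x14} × {r}, {x12} × {r, s, t}, {x12, x13, x14} × {r}, {x14} × {r, s, t}, {x12, x13} × {r, s, t}, {x12, x14} × {r, s, t}, {x12, x13, x14} × {r, s, t}}; |τ_{X×Y}| = 18.

Enumerate products U × V with U ∈ τ_X, V ∈ τ_Y (deduplicated):
  ∅ × ∅ = {} (∅)
  {x12} × {r} = {(x12,r)}
  {x14} × {r} = {(x14,r)}
  {x12, x13} × {r} = {(x12,r), (x13,r)}
  {x12, x14} × {r} = {(x12,r), (x14,r)}
  {x12} × {r, s, t} = {(x12,r), (x12,s), (x12,t)}
  {x12, x13, x14} × {r} = {(x12,r), (x13,r), (x14,r)}
  {x14} × {r, s, t} = {(x14,r), (x14,s), (x14,t)}
  {x12, x13} × {r, s, t} = {(x12,r), (x12,s), (x12,t), (x13,r), (x13,s), (x13,t)}
  {x12, x14} × {r, s, t} = {(x12,r), (x12,s), (x12,t), (x14,r), (x14,s), (x14,t)}
  {x12, x13, x14} × {r, s, t} = {(x12,r), (x12,s), (x12,t), (x13,r), (x13,s), (x13,t), (x14,r), (x14,s), (x14,t)}
These 11 distinct sets form the basis B.
Close under arbitrary unions to get τ_{X×Y}; counting gives |τ_{X×Y}| = 18.


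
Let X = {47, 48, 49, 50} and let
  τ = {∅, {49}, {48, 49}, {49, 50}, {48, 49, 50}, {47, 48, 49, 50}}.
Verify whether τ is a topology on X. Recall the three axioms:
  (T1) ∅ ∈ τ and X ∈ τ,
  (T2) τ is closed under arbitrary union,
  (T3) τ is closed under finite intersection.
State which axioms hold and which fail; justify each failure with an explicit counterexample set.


τ IS a topology on X.

Axiom (T1): ∅ ∈ τ? Yes; X ∈ τ? Yes.
Axiom (T2/T3): check pairwise unions and intersections of members of τ.
All pairwise intersections and unions checked — each lies in τ. Therefore τ satisfies (T1), (T2), (T3): it IS a topology on X.


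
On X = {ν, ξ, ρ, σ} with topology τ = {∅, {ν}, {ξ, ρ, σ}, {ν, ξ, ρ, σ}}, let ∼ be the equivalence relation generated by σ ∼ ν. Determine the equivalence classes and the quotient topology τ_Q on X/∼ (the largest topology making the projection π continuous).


X/∼ = {[ν=σ], [ξ], [ρ]}; |τ_Q| = 2.

Equivalence classes: [ν=σ], [ξ], [ρ].
Quotient map π: X → X/∼ sends ν ↦ [ν=σ], ξ ↦ [ξ], ρ ↦ [ρ], σ ↦ [ν=σ].
For each subset V ⊆ X/∼, compute π^{-1}(V) ⊆ X and check whether π^{-1}(V) ∈ τ. V is open in τ_Q iff π^{-1}(V) ∈ τ.
  V = {}: π^{-1}(V) = ∅ ∈ τ ✓.
  V = {[ν=σ]}: π^{-1}(V) = {ν, σ} ∉ τ ✗.
  V = {[ξ]}: π^{-1}(V) = {ξ} ∉ τ ✗.
  V = {[ν=σ], [ξ]}: π^{-1}(V) = {ν, ξ, σ} ∉ τ ✗.
  V = {[ρ]}: π^{-1}(V) = {ρ} ∉ τ ✗.
  V = {[ν=σ], [ρ]}: π^{-1}(V) = {ν, ρ, σ} ∉ τ ✗.
  V = {[ξ], [ρ]}: π^{-1}(V) = {ξ, ρ} ∉ τ ✗.
  V = {[ν=σ], [ξ], [ρ]}: π^{-1}(V) = {ν, ξ, ρ, σ} ∈ τ ✓.
Open sets in the quotient: τ_Q = {{}, {[ν=σ], [ξ], [ρ]}} (2 elements).
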